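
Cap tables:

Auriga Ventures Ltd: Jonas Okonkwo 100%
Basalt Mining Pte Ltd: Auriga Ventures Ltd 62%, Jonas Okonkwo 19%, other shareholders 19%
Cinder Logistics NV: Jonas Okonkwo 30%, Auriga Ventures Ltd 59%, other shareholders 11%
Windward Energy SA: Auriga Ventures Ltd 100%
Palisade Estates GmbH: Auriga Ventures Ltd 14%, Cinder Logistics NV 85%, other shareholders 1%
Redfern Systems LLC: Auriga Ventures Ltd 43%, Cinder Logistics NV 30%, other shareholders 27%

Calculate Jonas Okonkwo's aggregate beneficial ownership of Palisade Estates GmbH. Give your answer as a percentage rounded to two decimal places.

89.65%

Jonas reaches Palisade along 3 paths.
Via Auriga: 100% × 14% = 14%.
Via Cinder: 30% × 85% = 25.5%.
Via Auriga → Cinder: 100% × 59% × 85% = 50.15%.
Total: 14% + 25.5% + 50.15% = 89.65%.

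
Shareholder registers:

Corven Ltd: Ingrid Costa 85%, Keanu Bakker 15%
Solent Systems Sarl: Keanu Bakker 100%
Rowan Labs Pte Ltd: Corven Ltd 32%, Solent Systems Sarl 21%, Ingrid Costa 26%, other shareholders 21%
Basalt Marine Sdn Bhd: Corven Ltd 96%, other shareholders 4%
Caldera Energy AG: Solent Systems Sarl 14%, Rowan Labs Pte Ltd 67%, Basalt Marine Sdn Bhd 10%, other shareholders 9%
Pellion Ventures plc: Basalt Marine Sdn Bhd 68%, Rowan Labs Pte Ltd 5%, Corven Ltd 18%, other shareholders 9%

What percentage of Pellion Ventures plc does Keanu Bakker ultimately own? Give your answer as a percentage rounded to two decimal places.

Keanu reaches Pellion along 4 paths.
Via Corven → Basalt: 15% × 96% × 68% = 9.792%.
Via Corven → Rowan: 15% × 32% × 5% = 0.24%.
Via Solent → Rowan: 100% × 21% × 5% = 1.05%.
Via Corven: 15% × 18% = 2.7%.
Total: 9.792% + 0.24% + 1.05% + 2.7% = 13.782%.
Rounded: 13.78%.

13.78%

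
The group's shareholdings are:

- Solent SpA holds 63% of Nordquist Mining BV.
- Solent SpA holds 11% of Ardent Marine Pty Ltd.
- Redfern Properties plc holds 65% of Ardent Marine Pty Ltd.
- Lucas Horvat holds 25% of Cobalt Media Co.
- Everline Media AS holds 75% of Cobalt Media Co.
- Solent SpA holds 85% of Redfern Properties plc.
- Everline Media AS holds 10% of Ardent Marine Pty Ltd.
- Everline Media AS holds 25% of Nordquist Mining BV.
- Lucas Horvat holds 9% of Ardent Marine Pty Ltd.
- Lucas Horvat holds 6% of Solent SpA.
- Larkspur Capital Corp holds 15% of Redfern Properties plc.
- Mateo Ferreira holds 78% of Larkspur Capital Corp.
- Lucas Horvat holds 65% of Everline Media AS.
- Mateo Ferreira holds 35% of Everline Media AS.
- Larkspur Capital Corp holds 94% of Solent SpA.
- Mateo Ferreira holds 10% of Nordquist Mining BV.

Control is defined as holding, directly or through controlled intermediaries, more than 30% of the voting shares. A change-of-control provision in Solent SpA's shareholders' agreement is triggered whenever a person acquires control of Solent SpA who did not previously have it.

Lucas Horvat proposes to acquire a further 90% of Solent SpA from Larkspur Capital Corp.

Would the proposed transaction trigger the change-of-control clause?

The purchase adds only to Lucas's holdings (Larkspur's stake shrinks), so Lucas is the only person who could newly come to control Solent.
Lucas holds 65% of Everline, so Lucas controls Everline.
Lucas and Everline together hold 25% + 75% = 100% of Cobalt, so Lucas controls Cobalt.
In Solent, Lucas's side holds only 6%, not > 30%.
So before the transaction, Lucas does not control Solent.
After the purchase, Lucas's direct stake in Solent rises to 6% + 90% = 96%, and Larkspur's stake falls to 4%.
Lucas holds 96% of Solent, so Lucas controls Solent.
Lucas did not control Solent before and does after, so the clause is triggered.

Yes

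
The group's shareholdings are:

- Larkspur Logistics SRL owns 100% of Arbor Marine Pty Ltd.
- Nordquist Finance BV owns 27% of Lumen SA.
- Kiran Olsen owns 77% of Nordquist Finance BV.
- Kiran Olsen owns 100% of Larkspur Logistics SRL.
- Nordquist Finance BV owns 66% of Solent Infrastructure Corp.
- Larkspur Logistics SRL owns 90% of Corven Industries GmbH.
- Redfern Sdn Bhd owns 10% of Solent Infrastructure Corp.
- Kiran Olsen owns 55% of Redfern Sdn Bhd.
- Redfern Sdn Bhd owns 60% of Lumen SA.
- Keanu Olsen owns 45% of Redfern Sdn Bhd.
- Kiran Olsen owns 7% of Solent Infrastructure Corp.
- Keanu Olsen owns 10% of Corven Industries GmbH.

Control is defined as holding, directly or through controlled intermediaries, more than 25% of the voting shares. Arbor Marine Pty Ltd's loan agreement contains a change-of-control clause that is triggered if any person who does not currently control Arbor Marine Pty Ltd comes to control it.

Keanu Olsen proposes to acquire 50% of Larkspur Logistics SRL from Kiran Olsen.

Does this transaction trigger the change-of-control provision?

The purchase adds only to Keanu's holdings (Kiran's stake shrinks), so Keanu is the only person who could newly come to control Arbor.
Keanu holds 45% of Redfern, so Keanu controls Redfern.
Redfern holds 60% of Lumen, so Keanu controls Lumen.
Neither Keanu nor any entity Keanu controls holds any voting interest in Arbor.
So before the transaction, Keanu does not control Arbor.
After the purchase, Keanu holds 50% of Larkspur directly, and Kiran's stake falls to 50%.
Keanu holds 50% of Larkspur, so Keanu controls Larkspur.
Larkspur holds 100% of Arbor, so Keanu controls Arbor.
Keanu did not control Arbor before and does after, so the clause is triggered.

Yes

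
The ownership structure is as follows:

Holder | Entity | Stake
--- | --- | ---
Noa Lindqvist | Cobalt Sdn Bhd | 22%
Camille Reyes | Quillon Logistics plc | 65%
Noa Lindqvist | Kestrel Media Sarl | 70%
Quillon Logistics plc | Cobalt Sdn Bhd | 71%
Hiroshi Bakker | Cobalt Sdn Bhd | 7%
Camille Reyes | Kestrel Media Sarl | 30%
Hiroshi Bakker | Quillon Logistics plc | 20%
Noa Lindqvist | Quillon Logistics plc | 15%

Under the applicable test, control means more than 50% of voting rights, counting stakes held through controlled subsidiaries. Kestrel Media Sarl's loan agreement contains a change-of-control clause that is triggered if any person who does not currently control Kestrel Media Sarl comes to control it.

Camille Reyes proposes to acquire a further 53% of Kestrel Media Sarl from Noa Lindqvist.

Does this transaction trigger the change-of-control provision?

The purchase adds only to Camille's holdings (Noa's stake shrinks), so Camille is the only person who could newly come to control Kestrel.
Camille holds 65% of Quillon, so Camille controls Quillon.
Quillon holds 71% of Cobalt, so Camille controls Cobalt.
In Kestrel, Camille's side holds only 30%, not > 50%.
So before the transaction, Camille does not control Kestrel.
After the purchase, Camille's direct stake in Kestrel rises to 30% + 53% = 83%, and Noa's stake falls to 17%.
Camille holds 83% of Kestrel, so Camille controls Kestrel.
Camille did not control Kestrel before and does after, so the clause is triggered.

Yes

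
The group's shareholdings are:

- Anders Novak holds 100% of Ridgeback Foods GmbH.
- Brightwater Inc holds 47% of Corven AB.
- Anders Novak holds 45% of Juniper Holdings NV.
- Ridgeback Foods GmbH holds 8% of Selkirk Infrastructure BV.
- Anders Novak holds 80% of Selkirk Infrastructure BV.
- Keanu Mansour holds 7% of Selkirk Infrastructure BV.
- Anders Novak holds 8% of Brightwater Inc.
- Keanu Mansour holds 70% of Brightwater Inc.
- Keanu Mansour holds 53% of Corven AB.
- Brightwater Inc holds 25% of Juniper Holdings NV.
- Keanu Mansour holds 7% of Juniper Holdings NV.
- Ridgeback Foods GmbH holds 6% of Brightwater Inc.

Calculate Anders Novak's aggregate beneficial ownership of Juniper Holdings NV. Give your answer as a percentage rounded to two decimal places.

48.50%

Anders reaches Juniper along 3 paths.
Via Brightwater: 8% × 25% = 2%.
Via Ridgeback → Brightwater: 100% × 6% × 25% = 1.5%.
Direct stake: 45% = 45%.
Total: 2% + 1.5% + 45% = 48.5%.
Rounded: 48.50%.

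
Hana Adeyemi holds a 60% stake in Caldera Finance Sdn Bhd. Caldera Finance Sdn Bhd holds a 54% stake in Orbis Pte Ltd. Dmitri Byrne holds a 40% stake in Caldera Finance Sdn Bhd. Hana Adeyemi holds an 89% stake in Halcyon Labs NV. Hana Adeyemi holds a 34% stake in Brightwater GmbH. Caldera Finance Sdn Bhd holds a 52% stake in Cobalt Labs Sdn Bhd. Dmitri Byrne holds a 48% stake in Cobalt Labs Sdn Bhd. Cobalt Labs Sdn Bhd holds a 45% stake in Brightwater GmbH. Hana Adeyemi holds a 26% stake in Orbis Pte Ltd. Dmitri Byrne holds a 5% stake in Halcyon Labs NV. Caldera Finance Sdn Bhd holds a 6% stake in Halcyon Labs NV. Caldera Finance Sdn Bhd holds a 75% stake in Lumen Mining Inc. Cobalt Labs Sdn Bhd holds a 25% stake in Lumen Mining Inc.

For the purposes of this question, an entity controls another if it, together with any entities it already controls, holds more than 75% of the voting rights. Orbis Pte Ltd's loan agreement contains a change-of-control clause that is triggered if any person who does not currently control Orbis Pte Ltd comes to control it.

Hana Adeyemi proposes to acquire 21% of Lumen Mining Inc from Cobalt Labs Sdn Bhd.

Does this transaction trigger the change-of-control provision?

The purchase adds only to Hana's holdings (Cobalt's stake shrinks), so Hana is the only person who could newly come to control Orbis.
Hana holds 89% of Halcyon, so Hana controls Halcyon.
In Orbis, Hana's side holds only 26%, not > 75%.
So before the transaction, Hana does not control Orbis.
After the purchase, Hana holds 21% of Lumen directly, and Cobalt's stake falls to 4%.
Hana's side now holds 21% of Lumen, not > 75%, so Hana still does not control Lumen.
After the transaction, Hana's side holds 26% of Orbis, not > 75%, so Hana still does not control Orbis.
No new person acquires control, so the clause is not triggered.

No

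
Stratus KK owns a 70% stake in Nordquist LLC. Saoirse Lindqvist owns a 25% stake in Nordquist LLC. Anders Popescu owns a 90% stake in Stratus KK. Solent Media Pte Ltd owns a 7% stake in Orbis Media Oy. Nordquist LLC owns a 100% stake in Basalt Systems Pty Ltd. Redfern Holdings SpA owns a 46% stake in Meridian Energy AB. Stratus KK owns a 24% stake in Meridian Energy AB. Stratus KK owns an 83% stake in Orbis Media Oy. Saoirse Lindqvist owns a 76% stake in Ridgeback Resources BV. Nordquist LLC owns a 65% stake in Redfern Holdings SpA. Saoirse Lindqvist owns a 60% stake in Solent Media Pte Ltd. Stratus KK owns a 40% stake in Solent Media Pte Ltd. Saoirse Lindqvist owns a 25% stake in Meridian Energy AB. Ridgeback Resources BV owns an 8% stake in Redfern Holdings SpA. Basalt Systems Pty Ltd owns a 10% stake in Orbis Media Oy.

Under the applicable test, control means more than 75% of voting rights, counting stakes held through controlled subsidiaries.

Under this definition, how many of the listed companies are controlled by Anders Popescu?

Anders holds 90% of Stratus, so Anders controls Stratus.
Stratus holds 83% of Orbis, so Anders controls Orbis.
No other company's threshold is met.
Anders controls 2 companies.

2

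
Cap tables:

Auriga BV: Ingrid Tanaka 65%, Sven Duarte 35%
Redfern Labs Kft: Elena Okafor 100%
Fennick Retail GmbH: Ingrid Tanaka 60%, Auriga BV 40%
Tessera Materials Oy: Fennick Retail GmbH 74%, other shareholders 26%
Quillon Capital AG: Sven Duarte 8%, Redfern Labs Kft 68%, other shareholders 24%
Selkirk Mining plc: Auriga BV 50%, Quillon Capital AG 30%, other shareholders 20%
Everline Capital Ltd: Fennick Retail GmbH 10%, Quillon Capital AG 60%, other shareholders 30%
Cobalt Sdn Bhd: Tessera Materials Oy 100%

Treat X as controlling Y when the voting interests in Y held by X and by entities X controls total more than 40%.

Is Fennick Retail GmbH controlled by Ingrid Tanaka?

Ingrid holds 65% of Auriga, so Ingrid controls Auriga.
Ingrid and Auriga together hold 60% + 40% = 100% of Fennick, so Ingrid controls Fennick.

Yes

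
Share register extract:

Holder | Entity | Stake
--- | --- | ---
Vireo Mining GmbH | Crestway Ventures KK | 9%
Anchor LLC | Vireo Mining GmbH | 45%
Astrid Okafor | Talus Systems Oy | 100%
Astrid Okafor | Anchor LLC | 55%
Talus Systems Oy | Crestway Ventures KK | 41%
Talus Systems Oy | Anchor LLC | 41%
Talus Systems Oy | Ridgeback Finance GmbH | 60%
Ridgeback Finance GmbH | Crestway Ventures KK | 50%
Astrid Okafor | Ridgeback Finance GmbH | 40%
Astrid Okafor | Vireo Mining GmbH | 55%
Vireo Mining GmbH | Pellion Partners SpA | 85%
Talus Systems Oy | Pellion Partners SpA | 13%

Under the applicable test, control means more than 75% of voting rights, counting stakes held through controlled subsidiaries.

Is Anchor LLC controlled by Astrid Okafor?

Astrid holds 100% of Talus, so Astrid controls Talus.
Talus and Astrid together hold 41% + 55% = 96% of Anchor, so Astrid controls Anchor.

Yes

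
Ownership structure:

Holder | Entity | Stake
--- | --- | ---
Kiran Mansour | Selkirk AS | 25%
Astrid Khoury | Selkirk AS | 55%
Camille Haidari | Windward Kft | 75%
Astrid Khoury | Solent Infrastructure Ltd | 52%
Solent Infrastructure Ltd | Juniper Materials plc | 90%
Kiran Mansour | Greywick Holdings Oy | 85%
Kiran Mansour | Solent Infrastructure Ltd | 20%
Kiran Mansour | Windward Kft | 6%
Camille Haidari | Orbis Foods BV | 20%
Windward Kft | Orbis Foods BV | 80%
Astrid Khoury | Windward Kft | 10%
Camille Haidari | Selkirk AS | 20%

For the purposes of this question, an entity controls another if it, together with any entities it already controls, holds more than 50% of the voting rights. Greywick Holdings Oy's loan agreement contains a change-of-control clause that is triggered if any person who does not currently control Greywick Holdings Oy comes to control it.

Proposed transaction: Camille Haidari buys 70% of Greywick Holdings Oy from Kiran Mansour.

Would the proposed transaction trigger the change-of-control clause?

Yes

The purchase adds only to Camille's holdings (Kiran's stake shrinks), so Camille is the only person who could newly come to control Greywick.
Camille holds 75% of Windward, so Camille controls Windward.
Windward and Camille together hold 80% + 20% = 100% of Orbis, so Camille controls Orbis.
Neither Camille nor any entity Camille controls holds any voting interest in Greywick.
So before the transaction, Camille does not control Greywick.
After the purchase, Camille holds 70% of Greywick directly, and Kiran's stake falls to 15%.
Camille holds 70% of Greywick, so Camille controls Greywick.
Camille did not control Greywick before and does after, so the clause is triggered.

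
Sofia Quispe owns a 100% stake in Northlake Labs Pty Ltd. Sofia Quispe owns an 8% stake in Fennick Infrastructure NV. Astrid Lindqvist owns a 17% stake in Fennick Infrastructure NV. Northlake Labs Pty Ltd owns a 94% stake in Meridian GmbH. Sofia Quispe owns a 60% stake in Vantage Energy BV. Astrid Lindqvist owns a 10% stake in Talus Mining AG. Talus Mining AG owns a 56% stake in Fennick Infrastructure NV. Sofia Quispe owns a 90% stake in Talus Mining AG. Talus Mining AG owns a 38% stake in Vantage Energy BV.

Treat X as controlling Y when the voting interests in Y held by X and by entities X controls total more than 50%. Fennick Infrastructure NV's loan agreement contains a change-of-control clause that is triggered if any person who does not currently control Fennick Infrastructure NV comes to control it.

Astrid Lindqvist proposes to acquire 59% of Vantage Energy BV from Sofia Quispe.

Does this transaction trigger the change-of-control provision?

The purchase adds only to Astrid's holdings (Sofia's stake shrinks), so Astrid is the only person who could newly come to control Fennick.
Astrid's largest direct stake is 17% in Fennick, which does not meet the threshold, so Astrid controls no company.
In Fennick, Astrid's side holds only 17%, not > 50%.
So before the transaction, Astrid does not control Fennick.
After the purchase, Astrid holds 59% of Vantage directly, and Sofia's stake falls to 1%.
Astrid holds 59% of Vantage, so Astrid controls Vantage.
After the transaction, Astrid's side holds 17% of Fennick, not > 50%, so Astrid still does not control Fennick.
No new person acquires control, so the clause is not triggered.

No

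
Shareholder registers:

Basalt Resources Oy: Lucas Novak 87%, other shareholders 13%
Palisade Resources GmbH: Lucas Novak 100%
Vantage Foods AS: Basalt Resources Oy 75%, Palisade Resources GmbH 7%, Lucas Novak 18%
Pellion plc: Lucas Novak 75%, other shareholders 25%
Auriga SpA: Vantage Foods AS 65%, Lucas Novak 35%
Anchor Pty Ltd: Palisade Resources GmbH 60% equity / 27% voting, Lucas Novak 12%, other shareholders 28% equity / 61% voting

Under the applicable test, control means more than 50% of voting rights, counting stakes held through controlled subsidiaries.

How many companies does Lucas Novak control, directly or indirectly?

5

Lucas holds 87% of Basalt, so Lucas controls Basalt.
Lucas holds 100% of Palisade, so Lucas controls Palisade.
Basalt and Palisade and Lucas together hold 75% + 7% + 18% = 100% of Vantage, so Lucas controls Vantage.
Lucas holds 75% of Pellion, so Lucas controls Pellion.
Vantage and Lucas together hold 65% + 35% = 100% of Auriga, so Lucas controls Auriga.
No other company's threshold is met.
Lucas controls 5 companies.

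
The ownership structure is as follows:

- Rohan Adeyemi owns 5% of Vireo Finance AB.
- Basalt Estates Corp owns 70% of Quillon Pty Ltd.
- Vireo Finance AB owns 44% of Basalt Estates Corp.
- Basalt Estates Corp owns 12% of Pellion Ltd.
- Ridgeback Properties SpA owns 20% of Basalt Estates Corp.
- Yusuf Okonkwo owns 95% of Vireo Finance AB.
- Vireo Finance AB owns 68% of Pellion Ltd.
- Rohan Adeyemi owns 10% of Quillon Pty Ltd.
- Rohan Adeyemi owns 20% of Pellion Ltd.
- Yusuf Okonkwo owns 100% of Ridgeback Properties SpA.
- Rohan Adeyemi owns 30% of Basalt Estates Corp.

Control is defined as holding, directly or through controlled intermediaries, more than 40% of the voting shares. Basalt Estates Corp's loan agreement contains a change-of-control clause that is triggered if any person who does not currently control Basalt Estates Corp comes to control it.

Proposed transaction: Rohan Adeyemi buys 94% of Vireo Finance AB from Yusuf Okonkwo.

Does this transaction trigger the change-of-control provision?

The purchase adds only to Rohan's holdings (Yusuf's stake shrinks), so Rohan is the only person who could newly come to control Basalt.
Rohan's largest direct stake is 30% in Basalt, which does not meet the threshold, so Rohan controls no company.
In Basalt, Rohan's side holds only 30%, not > 40%.
So before the transaction, Rohan does not control Basalt.
After the purchase, Rohan's direct stake in Vireo rises to 5% + 94% = 99%, and Yusuf's stake falls to 1%.
Rohan holds 99% of Vireo, so Rohan controls Vireo.
Vireo and Rohan together hold 44% + 30% = 74% of Basalt, so Rohan controls Basalt.
Rohan did not control Basalt before and does after, so the clause is triggered.

Yes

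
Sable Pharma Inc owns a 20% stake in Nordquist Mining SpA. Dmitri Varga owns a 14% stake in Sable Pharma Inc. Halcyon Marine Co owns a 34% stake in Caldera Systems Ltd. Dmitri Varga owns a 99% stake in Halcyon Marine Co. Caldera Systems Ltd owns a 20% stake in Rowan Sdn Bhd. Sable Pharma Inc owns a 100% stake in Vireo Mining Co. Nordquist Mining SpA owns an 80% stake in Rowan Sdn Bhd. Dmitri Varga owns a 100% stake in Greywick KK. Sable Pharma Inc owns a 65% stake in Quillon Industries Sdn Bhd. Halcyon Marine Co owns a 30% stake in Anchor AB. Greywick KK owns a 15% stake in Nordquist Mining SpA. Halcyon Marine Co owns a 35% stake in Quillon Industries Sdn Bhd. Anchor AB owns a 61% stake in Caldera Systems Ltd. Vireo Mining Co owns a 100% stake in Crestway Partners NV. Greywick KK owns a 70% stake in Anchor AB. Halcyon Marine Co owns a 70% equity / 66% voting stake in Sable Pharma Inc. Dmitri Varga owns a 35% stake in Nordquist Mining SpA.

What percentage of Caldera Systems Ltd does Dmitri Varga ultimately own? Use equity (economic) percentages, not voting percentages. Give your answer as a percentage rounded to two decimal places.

Dmitri reaches Caldera along 3 paths.
Via Halcyon: 99% × 34% = 33.66%.
Via Halcyon → Anchor: 99% × 30% × 61% = 18.117%.
Via Greywick → Anchor: 100% × 70% × 61% = 42.7%.
Total: 33.66% + 18.117% + 42.7% = 94.477%.
Rounded: 94.48%.

94.48%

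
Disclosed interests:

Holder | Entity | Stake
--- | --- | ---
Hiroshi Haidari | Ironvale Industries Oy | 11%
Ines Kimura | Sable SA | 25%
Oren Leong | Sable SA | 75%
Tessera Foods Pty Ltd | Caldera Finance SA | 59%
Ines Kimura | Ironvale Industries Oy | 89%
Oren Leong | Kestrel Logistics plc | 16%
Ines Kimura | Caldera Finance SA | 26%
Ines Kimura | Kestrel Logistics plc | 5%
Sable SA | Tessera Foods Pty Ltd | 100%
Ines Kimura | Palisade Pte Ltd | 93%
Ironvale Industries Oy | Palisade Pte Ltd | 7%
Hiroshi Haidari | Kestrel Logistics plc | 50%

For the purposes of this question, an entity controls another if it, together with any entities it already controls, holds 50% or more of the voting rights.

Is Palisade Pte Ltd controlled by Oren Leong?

Oren holds 75% of Sable, so Oren controls Sable.
Sable holds 100% of Tessera, so Oren controls Tessera.
Tessera holds 59% of Caldera, so Oren controls Caldera.
Neither Oren nor any entity Oren controls holds any voting interest in Palisade.
So Oren does not control Palisade.

No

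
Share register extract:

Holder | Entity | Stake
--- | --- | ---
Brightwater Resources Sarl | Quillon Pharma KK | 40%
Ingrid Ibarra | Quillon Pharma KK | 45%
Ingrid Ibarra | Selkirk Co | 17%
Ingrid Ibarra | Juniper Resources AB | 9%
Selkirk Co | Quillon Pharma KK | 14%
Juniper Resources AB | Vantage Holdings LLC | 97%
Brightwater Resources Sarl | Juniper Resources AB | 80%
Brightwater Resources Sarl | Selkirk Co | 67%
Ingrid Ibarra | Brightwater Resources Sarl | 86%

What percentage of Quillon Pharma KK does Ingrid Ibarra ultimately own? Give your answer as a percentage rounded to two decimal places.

Ingrid reaches Quillon along 4 paths.
Via Brightwater: 86% × 40% = 34.4%.
Direct stake: 45% = 45%.
Via Brightwater → Selkirk: 86% × 67% × 14% = 8.0668%.
Via Selkirk: 17% × 14% = 2.38%.
Total: 34.4% + 45% + 8.0668% + 2.38% = 89.8468%.
Rounded: 89.85%.

89.85%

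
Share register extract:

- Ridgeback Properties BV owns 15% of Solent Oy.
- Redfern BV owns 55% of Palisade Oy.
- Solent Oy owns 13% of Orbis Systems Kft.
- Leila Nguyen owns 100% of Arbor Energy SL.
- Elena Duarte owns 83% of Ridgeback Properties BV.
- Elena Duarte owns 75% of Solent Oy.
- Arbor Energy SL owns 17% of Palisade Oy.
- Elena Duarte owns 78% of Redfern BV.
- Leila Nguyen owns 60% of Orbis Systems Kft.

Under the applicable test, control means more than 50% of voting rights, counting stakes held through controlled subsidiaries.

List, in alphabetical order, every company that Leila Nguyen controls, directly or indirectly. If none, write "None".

Arbor Energy SL, Orbis Systems Kft

Leila holds 100% of Arbor, so Leila controls Arbor.
Leila holds 60% of Orbis, so Leila controls Orbis.
No other company's threshold is met.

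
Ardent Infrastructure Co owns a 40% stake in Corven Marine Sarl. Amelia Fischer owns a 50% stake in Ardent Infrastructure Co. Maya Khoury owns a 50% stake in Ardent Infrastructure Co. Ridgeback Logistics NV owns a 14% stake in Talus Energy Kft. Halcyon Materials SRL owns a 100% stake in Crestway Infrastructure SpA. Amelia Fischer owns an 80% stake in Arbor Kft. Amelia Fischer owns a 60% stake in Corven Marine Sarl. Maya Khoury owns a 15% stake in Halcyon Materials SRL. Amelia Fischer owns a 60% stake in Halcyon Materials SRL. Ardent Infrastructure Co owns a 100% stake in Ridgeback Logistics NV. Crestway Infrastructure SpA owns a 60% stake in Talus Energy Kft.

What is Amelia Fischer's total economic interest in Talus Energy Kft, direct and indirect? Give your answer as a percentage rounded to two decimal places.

Amelia reaches Talus along 2 paths.
Via Ardent → Ridgeback: 50% × 100% × 14% = 7%.
Via Halcyon → Crestway: 60% × 100% × 60% = 36%.
Total: 7% + 36% = 43%.
Rounded: 43.00%.

43.00%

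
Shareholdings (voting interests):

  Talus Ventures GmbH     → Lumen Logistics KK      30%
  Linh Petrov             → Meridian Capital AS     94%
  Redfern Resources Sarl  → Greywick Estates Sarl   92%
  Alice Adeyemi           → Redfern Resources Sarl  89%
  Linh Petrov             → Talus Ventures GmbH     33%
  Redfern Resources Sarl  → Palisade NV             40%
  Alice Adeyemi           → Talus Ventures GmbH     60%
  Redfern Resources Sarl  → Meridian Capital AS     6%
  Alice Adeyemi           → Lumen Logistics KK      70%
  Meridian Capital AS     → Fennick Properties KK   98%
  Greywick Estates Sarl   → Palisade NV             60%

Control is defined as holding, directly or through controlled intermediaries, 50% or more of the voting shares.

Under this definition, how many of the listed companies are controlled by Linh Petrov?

Linh holds 94% of Meridian, so Linh controls Meridian.
Meridian holds 98% of Fennick, so Linh controls Fennick.
No other company's threshold is met.
Linh controls 2 companies.

2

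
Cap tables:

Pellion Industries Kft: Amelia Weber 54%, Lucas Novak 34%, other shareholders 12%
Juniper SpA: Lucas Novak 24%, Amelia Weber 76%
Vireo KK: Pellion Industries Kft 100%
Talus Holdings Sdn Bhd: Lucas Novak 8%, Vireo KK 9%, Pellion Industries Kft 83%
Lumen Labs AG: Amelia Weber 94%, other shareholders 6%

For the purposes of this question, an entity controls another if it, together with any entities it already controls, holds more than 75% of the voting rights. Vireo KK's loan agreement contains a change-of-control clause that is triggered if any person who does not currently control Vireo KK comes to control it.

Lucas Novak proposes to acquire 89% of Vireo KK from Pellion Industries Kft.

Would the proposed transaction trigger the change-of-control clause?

Yes

The purchase adds only to Lucas's holdings (Pellion's stake shrinks), so Lucas is the only person who could newly come to control Vireo.
Lucas's largest direct stake is 34% in Pellion, which does not meet the threshold, so Lucas controls no company.
Neither Lucas nor any entity Lucas controls holds any voting interest in Vireo.
So before the transaction, Lucas does not control Vireo.
After the purchase, Lucas holds 89% of Vireo directly, and Pellion's stake falls to 11%.
Lucas holds 89% of Vireo, so Lucas controls Vireo.
Lucas did not control Vireo before and does after, so the clause is triggered.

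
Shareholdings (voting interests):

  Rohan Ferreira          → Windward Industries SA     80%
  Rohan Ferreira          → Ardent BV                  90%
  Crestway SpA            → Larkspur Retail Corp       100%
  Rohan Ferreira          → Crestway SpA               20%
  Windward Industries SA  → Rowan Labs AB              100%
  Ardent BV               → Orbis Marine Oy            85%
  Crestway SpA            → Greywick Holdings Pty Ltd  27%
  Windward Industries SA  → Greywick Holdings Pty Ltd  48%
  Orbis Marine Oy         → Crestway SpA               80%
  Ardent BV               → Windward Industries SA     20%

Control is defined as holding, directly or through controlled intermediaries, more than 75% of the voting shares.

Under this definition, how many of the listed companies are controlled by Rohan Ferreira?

Rohan holds 90% of Ardent, so Rohan controls Ardent.
Ardent holds 85% of Orbis, so Rohan controls Orbis.
Rohan and Ardent together hold 80% + 20% = 100% of Windward, so Rohan controls Windward.
Windward holds 100% of Rowan, so Rohan controls Rowan.
Rohan and Orbis together hold 20% + 80% = 100% of Crestway, so Rohan controls Crestway.
Crestway holds 100% of Larkspur, so Rohan controls Larkspur.
No other company's threshold is met.
Rohan controls 6 companies.

6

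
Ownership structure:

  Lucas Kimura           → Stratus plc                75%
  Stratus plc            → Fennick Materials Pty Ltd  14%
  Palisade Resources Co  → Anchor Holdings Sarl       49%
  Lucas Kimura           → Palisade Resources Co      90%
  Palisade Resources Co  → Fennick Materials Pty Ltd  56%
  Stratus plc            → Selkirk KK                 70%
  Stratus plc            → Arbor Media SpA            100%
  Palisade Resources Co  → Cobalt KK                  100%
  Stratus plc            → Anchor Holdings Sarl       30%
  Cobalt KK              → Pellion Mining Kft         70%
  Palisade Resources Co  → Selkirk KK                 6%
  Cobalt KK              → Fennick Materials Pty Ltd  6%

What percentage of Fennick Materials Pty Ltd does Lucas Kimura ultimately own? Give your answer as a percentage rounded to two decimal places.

66.30%

Lucas reaches Fennick along 3 paths.
Via Palisade: 90% × 56% = 50.4%.
Via Stratus: 75% × 14% = 10.5%.
Via Palisade → Cobalt: 90% × 100% × 6% = 5.4%.
Total: 50.4% + 10.5% + 5.4% = 66.3%.
Rounded: 66.30%.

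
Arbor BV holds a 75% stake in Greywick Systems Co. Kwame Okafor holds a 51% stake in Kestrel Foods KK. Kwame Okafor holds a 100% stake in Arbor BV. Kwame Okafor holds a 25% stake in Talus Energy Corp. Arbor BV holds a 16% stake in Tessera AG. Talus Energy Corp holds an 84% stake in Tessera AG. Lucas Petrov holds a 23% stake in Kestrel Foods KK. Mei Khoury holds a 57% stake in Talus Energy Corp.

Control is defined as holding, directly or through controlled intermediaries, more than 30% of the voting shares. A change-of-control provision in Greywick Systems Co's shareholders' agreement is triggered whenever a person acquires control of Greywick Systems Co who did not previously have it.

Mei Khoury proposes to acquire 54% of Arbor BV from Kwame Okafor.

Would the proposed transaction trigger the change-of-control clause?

The purchase adds only to Mei's holdings (Kwame's stake shrinks), so Mei is the only person who could newly come to control Greywick.
Mei holds 57% of Talus, so Mei controls Talus.
Talus holds 84% of Tessera, so Mei controls Tessera.
Neither Mei nor any entity Mei controls holds any voting interest in Greywick.
So before the transaction, Mei does not control Greywick.
After the purchase, Mei holds 54% of Arbor directly, and Kwame's stake falls to 46%.
Mei holds 54% of Arbor, so Mei controls Arbor.
Arbor holds 75% of Greywick, so Mei controls Greywick.
Mei did not control Greywick before and does after, so the clause is triggered.

Yes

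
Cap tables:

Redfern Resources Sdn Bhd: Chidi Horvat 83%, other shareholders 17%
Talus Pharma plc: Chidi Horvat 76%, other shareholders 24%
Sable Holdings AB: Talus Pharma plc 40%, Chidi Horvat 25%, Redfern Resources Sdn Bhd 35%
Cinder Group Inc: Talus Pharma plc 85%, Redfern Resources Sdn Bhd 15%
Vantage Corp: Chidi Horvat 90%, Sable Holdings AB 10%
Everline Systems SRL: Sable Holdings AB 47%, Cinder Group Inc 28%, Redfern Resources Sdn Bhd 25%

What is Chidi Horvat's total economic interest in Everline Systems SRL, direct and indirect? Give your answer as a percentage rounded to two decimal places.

Chidi reaches Everline along 6 paths.
Via Talus → Sable: 76% × 40% × 47% = 14.288%.
Via Sable: 25% × 47% = 11.75%.
Via Redfern → Sable: 83% × 35% × 47% = 13.6535%.
Via Talus → Cinder: 76% × 85% × 28% = 18.088%.
Via Redfern → Cinder: 83% × 15% × 28% = 3.486%.
Via Redfern: 83% × 25% = 20.75%.
Total: 14.288% + 11.75% + 13.6535% + 18.088% + 3.486% + 20.75% = 82.0155%.
Rounded: 82.02%.

82.02%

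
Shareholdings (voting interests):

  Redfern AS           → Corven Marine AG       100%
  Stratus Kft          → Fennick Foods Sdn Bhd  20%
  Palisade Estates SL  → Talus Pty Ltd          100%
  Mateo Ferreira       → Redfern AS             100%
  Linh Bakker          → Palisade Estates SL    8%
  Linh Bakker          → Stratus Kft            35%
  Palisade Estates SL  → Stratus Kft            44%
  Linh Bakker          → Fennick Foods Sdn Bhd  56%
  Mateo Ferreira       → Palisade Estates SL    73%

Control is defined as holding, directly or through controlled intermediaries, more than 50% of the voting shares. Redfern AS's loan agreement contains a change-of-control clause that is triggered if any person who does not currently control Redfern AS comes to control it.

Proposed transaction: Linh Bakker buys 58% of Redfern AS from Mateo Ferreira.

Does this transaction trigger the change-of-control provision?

The purchase adds only to Linh's holdings (Mateo's stake shrinks), so Linh is the only person who could newly come to control Redfern.
Linh holds 56% of Fennick, so Linh controls Fennick.
Neither Linh nor any entity Linh controls holds any voting interest in Redfern.
So before the transaction, Linh does not control Redfern.
After the purchase, Linh holds 58% of Redfern directly, and Mateo's stake falls to 42%.
Linh holds 58% of Redfern, so Linh controls Redfern.
Linh did not control Redfern before and does after, so the clause is triggered.

Yes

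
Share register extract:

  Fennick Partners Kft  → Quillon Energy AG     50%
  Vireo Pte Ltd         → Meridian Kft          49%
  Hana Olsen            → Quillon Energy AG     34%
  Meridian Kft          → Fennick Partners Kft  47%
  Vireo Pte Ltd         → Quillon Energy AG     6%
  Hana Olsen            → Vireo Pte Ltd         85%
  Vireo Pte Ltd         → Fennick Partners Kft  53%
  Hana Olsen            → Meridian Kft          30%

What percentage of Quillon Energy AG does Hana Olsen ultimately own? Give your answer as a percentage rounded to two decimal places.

78.46%

Hana reaches Quillon along 5 paths.
Direct stake: 34% = 34%.
Via Vireo → Fennick: 85% × 53% × 50% = 22.525%.
Via Vireo → Meridian → Fennick: 85% × 49% × 47% × 50% = 9.78775%.
Via Meridian → Fennick: 30% × 47% × 50% = 7.05%.
Via Vireo: 85% × 6% = 5.1%.
Total: 34% + 22.525% + 9.78775% + 7.05% + 5.1% = 78.46275%.
Rounded: 78.46%.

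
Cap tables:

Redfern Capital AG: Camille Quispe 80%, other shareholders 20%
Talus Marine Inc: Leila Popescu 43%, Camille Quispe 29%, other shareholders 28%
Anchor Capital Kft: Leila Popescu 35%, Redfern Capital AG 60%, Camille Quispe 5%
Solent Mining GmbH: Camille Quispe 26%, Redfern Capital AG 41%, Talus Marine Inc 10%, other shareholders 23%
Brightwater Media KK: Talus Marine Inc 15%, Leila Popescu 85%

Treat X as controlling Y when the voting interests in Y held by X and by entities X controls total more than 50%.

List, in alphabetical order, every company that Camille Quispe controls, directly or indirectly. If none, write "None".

Camille holds 80% of Redfern, so Camille controls Redfern.
Redfern and Camille together hold 60% + 5% = 65% of Anchor, so Camille controls Anchor.
Camille and Redfern together hold 26% + 41% = 67% of Solent, so Camille controls Solent.
No other company's threshold is met.

Anchor Capital Kft, Redfern Capital AG, Solent Mining GmbH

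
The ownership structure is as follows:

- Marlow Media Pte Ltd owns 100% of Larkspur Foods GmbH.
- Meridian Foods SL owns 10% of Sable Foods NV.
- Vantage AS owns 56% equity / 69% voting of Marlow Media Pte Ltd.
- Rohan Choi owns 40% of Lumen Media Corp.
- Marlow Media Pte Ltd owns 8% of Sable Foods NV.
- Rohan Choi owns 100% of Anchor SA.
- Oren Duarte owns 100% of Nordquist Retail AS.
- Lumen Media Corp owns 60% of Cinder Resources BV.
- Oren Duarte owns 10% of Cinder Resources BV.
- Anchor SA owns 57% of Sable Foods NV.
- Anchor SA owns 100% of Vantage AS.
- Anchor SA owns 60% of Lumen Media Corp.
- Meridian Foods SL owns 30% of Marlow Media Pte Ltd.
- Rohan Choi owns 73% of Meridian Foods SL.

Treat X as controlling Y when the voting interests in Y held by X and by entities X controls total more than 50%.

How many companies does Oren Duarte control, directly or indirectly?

Oren holds 100% of Nordquist, so Oren controls Nordquist.
No other company's threshold is met.
Oren controls 1 company.

1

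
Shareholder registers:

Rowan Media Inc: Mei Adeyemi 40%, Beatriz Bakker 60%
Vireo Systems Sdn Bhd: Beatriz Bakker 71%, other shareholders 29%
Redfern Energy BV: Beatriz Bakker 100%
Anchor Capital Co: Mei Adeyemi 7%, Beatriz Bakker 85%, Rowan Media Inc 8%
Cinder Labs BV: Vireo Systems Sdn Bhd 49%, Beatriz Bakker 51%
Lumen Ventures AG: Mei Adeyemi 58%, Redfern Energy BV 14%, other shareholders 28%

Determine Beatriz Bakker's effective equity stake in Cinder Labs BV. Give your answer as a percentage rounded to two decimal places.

85.79%

Beatriz reaches Cinder along 2 paths.
Via Vireo: 71% × 49% = 34.79%.
Direct stake: 51% = 51%.
Total: 34.79% + 51% = 85.79%.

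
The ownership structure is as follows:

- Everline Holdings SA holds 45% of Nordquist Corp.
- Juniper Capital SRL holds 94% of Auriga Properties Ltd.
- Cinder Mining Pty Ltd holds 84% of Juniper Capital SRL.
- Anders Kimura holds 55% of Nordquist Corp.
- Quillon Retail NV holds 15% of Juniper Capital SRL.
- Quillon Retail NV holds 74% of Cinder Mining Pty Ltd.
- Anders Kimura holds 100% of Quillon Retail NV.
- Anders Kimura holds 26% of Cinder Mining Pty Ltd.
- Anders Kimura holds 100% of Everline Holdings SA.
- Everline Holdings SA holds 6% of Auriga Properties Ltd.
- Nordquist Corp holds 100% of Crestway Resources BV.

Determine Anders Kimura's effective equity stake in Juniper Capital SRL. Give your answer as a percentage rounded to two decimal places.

Anders reaches Juniper along 3 paths.
Via Quillon → Cinder: 100% × 74% × 84% = 62.16%.
Via Cinder: 26% × 84% = 21.84%.
Via Quillon: 100% × 15% = 15%.
Total: 62.16% + 21.84% + 15% = 99%.
Rounded: 99.00%.

99.00%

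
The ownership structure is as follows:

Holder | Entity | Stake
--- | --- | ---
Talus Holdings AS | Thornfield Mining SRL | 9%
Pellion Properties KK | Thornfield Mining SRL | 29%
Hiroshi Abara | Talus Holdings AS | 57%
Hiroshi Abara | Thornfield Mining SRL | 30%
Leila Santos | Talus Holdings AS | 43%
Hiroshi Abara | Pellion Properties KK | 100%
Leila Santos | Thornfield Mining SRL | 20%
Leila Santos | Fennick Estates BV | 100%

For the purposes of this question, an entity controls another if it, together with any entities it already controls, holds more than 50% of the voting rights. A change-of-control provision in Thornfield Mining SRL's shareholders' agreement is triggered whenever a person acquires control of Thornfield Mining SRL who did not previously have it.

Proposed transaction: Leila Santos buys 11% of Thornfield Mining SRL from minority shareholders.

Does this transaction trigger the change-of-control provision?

The purchase changes only Leila's holdings, so Leila is the only person who could newly come to control Thornfield.
Leila holds 100% of Fennick, so Leila controls Fennick.
In Thornfield, Leila's side holds only 20%, not > 50%.
So before the transaction, Leila does not control Thornfield.
After the purchase, Leila's direct stake in Thornfield rises to 20% + 11% = 31%.
After the transaction, Leila's side holds 31% of Thornfield, not > 50%, so Leila still does not control Thornfield.
No new person acquires control, so the clause is not triggered.

No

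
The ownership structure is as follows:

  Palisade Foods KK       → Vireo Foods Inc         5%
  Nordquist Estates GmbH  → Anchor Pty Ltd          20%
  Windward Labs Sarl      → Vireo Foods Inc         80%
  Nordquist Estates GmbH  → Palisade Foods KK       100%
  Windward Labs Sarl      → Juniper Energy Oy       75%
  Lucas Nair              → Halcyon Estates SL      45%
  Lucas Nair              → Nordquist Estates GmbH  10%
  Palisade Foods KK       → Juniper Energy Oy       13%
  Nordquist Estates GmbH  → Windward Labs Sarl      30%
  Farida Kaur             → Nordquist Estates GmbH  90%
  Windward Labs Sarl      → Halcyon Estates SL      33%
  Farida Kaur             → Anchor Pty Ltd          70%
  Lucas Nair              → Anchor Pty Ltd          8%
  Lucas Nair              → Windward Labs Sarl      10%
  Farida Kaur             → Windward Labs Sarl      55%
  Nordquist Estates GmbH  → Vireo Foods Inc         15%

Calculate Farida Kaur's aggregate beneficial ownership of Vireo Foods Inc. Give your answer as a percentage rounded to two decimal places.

Farida reaches Vireo along 4 paths.
Via Nordquist → Palisade: 90% × 100% × 5% = 4.5%.
Via Nordquist: 90% × 15% = 13.5%.
Via Windward: 55% × 80% = 44%.
Via Nordquist → Windward: 90% × 30% × 80% = 21.6%.
Total: 4.5% + 13.5% + 44% + 21.6% = 83.6%.
Rounded: 83.60%.

83.60%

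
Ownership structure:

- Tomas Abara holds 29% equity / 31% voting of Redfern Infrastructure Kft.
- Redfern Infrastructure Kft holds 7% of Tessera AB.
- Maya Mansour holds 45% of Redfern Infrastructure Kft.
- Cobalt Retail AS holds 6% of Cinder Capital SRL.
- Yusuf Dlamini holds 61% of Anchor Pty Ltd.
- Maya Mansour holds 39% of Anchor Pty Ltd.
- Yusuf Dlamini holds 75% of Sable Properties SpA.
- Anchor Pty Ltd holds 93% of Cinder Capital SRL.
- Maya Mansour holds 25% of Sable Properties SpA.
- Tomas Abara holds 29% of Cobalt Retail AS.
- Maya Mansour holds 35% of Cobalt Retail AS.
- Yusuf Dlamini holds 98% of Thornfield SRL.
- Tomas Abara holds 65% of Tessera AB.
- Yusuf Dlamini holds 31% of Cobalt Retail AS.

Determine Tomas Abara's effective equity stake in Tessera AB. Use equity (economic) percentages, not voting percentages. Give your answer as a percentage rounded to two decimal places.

Tomas reaches Tessera along 2 paths.
Via Redfern: 29% × 7% = 2.03%.
Direct stake: 65% = 65%.
Total: 2.03% + 65% = 67.03%.

67.03%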